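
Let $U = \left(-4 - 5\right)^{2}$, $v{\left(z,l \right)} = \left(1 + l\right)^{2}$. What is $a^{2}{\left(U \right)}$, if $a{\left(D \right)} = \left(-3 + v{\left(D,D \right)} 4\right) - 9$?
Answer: $722749456$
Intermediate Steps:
$U = 81$ ($U = \left(-9\right)^{2} = 81$)
$a{\left(D \right)} = -12 + 4 \left(1 + D\right)^{2}$ ($a{\left(D \right)} = \left(-3 + \left(1 + D\right)^{2} \cdot 4\right) - 9 = \left(-3 + 4 \left(1 + D\right)^{2}\right) - 9 = -12 + 4 \left(1 + D\right)^{2}$)
$a^{2}{\left(U \right)} = \left(-12 + 4 \left(1 + 81\right)^{2}\right)^{2} = \left(-12 + 4 \cdot 82^{2}\right)^{2} = \left(-12 + 4 \cdot 6724\right)^{2} = \left(-12 + 26896\right)^{2} = 26884^{2} = 722749456$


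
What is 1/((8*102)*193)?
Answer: 1/157488 ≈ 6.3497e-6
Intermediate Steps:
1/((8*102)*193) = 1/(816*193) = 1/157488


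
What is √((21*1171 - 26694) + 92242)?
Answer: √90139 ≈ 300.23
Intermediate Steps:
√((21*1171 - 26694) + 92242) = √((24591 - 26694) + 92242) = √(-2103 + 92242) = √90139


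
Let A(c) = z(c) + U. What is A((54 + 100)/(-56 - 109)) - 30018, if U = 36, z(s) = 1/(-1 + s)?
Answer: -869493/29 ≈ -29983.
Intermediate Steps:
A(c) = 36 + 1/(-1 + c) (A(c) = 1/(-1 + c) + 36 = 36 + 1/(-1 + c))
A((54 + 100)/(-56 - 109)) - 30018 = (-35 + 36*((54 + 100)/(-56 - 109)))/(-1 + (54 + 100)/(-56 - 109)) - 30018 = (-35 + 36*(154/(-165)))/(-1 + 154/(-165)) - 30018 = (-35 + 36*(154*(-1/165)))/(-1 + 154*(-1/165)) - 30018 = (-35 + 36*(-14/15))/(-1 - 14/15) - 30018 = (-35 - 168/5)/(-29/15) - 30018 = -15/29*(-343/5) - 30018 = 1029/29 - 30018 = -869493/29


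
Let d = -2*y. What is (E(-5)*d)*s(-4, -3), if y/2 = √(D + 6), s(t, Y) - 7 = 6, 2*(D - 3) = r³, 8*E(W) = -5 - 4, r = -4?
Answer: 117*I*√23/2 ≈ 280.56*I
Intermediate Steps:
E(W) = -9/8 (E(W) = (-5 - 4)/8 = (⅛)*(-9) = -9/8)
D = -29 (D = 3 + (½)*(-4)³ = 3 + (½)*(-64) = 3 - 32 = -29)
s(t, Y) = 13 (s(t, Y) = 7 + 6 = 13)
y = 2*I*√23 (y = 2*√(-29 + 6) = 2*√(-23) = 2*(I*√23) = 2*I*√23 ≈ 9.5917*I)
d = -4*I*√23 ≈ -19.183*I
(E(-5)*d)*s(-4, -3) = -(-9)*I*√23/2*13 = (9*I*√23/2)*13 = 117*I*√23/2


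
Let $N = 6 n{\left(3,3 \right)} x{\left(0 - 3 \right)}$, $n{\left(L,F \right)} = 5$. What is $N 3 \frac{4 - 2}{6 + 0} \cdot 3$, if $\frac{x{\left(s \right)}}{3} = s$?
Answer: $-810$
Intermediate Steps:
$x{\left(s \right)} = 3 s$
$N = -270$ ($N = 6 \cdot 5 \cdot 3 \left(0 - 3\right) = 30 \cdot 3 \left(-3\right) = 30 \left(-9\right) = -270$)
$N 3 \frac{4 - 2}{6 + 0} \cdot 3 = - 270 \cdot 3 \frac{4 - 2}{6 + 0} \cdot 3 = - 270 \cdot 3 \cdot \frac{2}{6} \cdot 3 = - 270 \cdot 3 \cdot 2 \cdot \frac{1}{6} \cdot 3 = - 270 \cdot 3 \cdot \frac{1}{3} \cdot 3 = - 270 \cdot 1 \cdot 3 = \left(-270\right) 3 = -810$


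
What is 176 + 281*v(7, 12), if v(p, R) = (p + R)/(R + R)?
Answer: 9563/24 ≈ 398.46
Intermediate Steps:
v(p, R) = (R + p)/(2*R) (v(p, R) = (R + p)/((2*R)) = (R + p)*(1/(2*R)) = (R + p)/(2*R))
176 + 281*v(7, 12) = 176 + 281*((½)*(12 + 7)/12) = 176 + 281*((½)*(1/12)*19) = 176 + 281*(19/24) = 176 + 5339/24 = 9563/24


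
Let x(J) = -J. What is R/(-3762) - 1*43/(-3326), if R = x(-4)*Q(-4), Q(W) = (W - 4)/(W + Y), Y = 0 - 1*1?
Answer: 351199/31281030 ≈ 0.011227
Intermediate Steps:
Y = -1 (Y = 0 - 1 = -1)
Q(W) = (-4 + W)/(-1 + W) (Q(W) = (W - 4)/(W - 1) = (-4 + W)/(-1 + W))
R = 32/5 (R = (-1*(-4))*((-4 - 4)/(-1 - 4)) = 4*(-8/(-5)) = 4*(-1/5*(-8)) = 4*(8/5) = 32/5 ≈ 6.4000)
R/(-3762) - 1*43/(-3326) = (32/5)/(-3762) - 1*43/(-3326) = (32/5)*(-1/3762) - 43*(-1/3326) = -16/9405 + 43/3326 = 351199/31281030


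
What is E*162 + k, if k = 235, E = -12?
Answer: -1709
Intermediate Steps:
E*162 + k = -12*162 + 235 = -1944 + 235 = -1709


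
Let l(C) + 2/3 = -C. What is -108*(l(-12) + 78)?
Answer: -9648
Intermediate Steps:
l(C) = -⅔ - C
-108*(l(-12) + 78) = -108*((-⅔ - 1*(-12)) + 78) = -108*((-⅔ + 12) + 78) = -108*(34/3 + 78) = -108*268/3 = -9648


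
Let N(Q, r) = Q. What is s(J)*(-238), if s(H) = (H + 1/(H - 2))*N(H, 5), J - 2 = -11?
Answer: -214200/11 ≈ -19473.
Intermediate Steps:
J = -9 (J = 2 - 11 = -9)
s(H) = H*(H + 1/(-2 + H)) (s(H) = (H + 1/(H - 2))*H = (H + 1/(-2 + H))*H = H*(H + 1/(-2 + H)))
s(J)*(-238) = -9*(1 + (-9)² - 2*(-9))/(-2 - 9)*(-238) = -9*(1 + 81 + 18)/(-11)*(-238) = -9*(-1/11)*100*(-238) = (900/11)*(-238) = -214200/11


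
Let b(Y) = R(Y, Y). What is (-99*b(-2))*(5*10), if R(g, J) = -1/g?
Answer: -2475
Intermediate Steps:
b(Y) = -1/Y
(-99*b(-2))*(5*10) = (-(-99)/(-2))*(5*10) = -(-99)*(-1)/2*50 = -99*1/2*50 = -99/2*50 = -2475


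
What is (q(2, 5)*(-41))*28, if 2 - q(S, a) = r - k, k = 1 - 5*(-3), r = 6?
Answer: -13776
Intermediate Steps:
k = 16 (k = 1 + 15 = 16)
q(S, a) = 12 (q(S, a) = 2 - (6 - 1*16) = 2 - (6 - 16) = 2 - 1*(-10) = 2 + 10 = 12)
(q(2, 5)*(-41))*28 = (12*(-41))*28 = -492*28 = -13776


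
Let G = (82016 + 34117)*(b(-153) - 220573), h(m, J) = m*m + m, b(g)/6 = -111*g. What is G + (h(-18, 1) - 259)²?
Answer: -13782081566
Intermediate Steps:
b(g) = -666*g (b(g) = 6*(-111*g) = -666*g)
h(m, J) = m + m² (h(m, J) = m² + m = m + m²)
G = -13782083775 (G = (82016 + 34117)*(-666*(-153) - 220573) = 116133*(101898 - 220573) = 116133*(-118675) = -13782083775)
G + (h(-18, 1) - 259)² = -13782083775 + (-18*(1 - 18) - 259)² = -13782083775 + (-18*(-17) - 259)² = -13782083775 + (306 - 259)² = -13782083775 + 47² = -13782083775 + 2209 = -13782081566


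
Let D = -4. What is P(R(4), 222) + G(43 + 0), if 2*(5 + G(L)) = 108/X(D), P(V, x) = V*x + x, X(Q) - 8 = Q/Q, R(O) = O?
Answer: 1111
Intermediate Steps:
X(Q) = 9 (X(Q) = 8 + Q/Q = 8 + 1 = 9)
P(V, x) = x + V*x
G(L) = 1 (G(L) = -5 + (108/9)/2 = -5 + (108*(⅑))/2 = -5 + (½)*12 = -5 + 6 = 1)
P(R(4), 222) + G(43 + 0) = 222*(1 + 4) + 1 = 222*5 + 1 = 1110 + 1 = 1111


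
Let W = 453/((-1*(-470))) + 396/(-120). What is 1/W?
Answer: -235/549 ≈ -0.42805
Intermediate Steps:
W = -549/235 (W = 453/470 + 396*(-1/120) = 453*(1/470) - 33/10 = 453/470 - 33/10 = -549/235 ≈ -2.3362)
1/W = 1/(-549/235) = -235/549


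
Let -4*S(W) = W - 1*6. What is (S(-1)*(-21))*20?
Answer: -735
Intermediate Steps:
S(W) = 3/2 - W/4 (S(W) = -(W - 1*6)/4 = -(W - 6)/4 = -(-6 + W)/4 = 3/2 - W/4)
(S(-1)*(-21))*20 = ((3/2 - 1/4*(-1))*(-21))*20 = ((3/2 + 1/4)*(-21))*20 = ((7/4)*(-21))*20 = -147/4*20 = -735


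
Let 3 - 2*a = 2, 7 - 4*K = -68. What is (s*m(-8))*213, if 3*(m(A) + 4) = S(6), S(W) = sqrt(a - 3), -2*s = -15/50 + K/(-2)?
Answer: -82431/20 + 27477*I*sqrt(10)/160 ≈ -4121.5 + 543.06*I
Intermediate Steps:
K = 75/4 (K = 7/4 - 1/4*(-68) = 7/4 + 17 = 75/4 ≈ 18.750)
a = 1/2 (a = 3/2 - 1/2*2 = 3/2 - 1 = 1/2 ≈ 0.50000)
s = 387/80 (s = -(-15/50 + (75/4)/(-2))/2 = -(-15*1/50 + (75/4)*(-1/2))/2 = -(-3/10 - 75/8)/2 = -1/2*(-387/40) = 387/80 ≈ 4.8375)
S(W) = I*sqrt(10)/2 (S(W) = sqrt(1/2 - 3) = sqrt(-5/2) = I*sqrt(10)/2)
m(A) = -4 + I*sqrt(10)/6 (m(A) = -4 + (I*sqrt(10)/2)/3 = -4 + I*sqrt(10)/6)
(s*m(-8))*213 = (387*(-4 + I*sqrt(10)/6)/80)*213 = (-387/20 + 129*I*sqrt(10)/160)*213 = -82431/20 + 27477*I*sqrt(10)/160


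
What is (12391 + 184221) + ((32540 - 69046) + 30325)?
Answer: 190431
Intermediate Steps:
(12391 + 184221) + ((32540 - 69046) + 30325) = 196612 + (-36506 + 30325) = 196612 - 6181 = 190431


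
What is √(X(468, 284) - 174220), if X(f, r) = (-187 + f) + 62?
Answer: 11*I*√1437 ≈ 416.99*I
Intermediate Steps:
X(f, r) = -125 + f
√(X(468, 284) - 174220) = √((-125 + 468) - 174220) = √(343 - 174220) = √(-173877) = 11*I*√1437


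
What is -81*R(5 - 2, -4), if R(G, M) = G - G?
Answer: 0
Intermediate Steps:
R(G, M) = 0
-81*R(5 - 2, -4) = -81*0 = 0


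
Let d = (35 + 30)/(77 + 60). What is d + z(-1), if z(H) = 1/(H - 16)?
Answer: 968/2329 ≈ 0.41563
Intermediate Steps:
z(H) = 1/(-16 + H)
d = 65/137 ≈ 0.47445
d + z(-1) = 65/137 + 1/(-16 - 1) = 65/137 + 1/(-17) = 65/137 - 1/17 = 968/2329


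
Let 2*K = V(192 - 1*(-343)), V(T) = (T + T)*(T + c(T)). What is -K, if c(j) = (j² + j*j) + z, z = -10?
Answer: -306541625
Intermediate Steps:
c(j) = -10 + 2*j² (c(j) = (j² + j*j) - 10 = (j² + j²) - 10 = 2*j² - 10 = -10 + 2*j²)
V(T) = 2*T*(-10 + T + 2*T²) (V(T) = (T + T)*(T + (-10 + 2*T²)) = (2*T)*(-10 + T + 2*T²) = 2*T*(-10 + T + 2*T²))
K = 306541625 (K = (2*(192 - 1*(-343))*(-10 + (192 - 1*(-343)) + 2*(192 - 1*(-343))²))/2 = (2*(192 + 343)*(-10 + (192 + 343) + 2*(192 + 343)²))/2 = (2*535*(-10 + 535 + 2*535²))/2 = (2*535*(-10 + 535 + 2*286225))/2 = (2*535*(-10 + 535 + 572450))/2 = (2*535*572975)/2 = (½)*613083250 = 306541625)
-K = -1*306541625 = -306541625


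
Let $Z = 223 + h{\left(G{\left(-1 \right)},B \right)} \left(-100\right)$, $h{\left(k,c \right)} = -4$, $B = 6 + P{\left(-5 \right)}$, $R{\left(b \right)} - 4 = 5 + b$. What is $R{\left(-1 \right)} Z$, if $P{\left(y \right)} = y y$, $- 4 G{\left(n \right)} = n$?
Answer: $4984$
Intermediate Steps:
$G{\left(n \right)} = - \frac{n}{4}$
$P{\left(y \right)} = y^{2}$
$R{\left(b \right)} = 9 + b$ ($R{\left(b \right)} = 4 + \left(5 + b\right) = 9 + b$)
$B = 31$ ($B = 6 + \left(-5\right)^{2} = 6 + 25 = 31$)
$Z = 623$ ($Z = 223 - -400 = 223 + 400 = 623$)
$R{\left(-1 \right)} Z = \left(9 - 1\right) 623 = 8 \cdot 623 = 4984$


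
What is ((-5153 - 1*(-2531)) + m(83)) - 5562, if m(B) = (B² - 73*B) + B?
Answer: -7271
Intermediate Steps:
m(B) = B² - 72*B
((-5153 - 1*(-2531)) + m(83)) - 5562 = ((-5153 - 1*(-2531)) + 83*(-72 + 83)) - 5562 = ((-5153 + 2531) + 83*11) - 5562 = (-2622 + 913) - 5562 = -1709 - 5562 = -7271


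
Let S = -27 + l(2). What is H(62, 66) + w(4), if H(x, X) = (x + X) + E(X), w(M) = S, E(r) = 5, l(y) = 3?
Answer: 109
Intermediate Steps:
S = -24 (S = -27 + 3 = -24)
w(M) = -24
H(x, X) = 5 + X + x (H(x, X) = (x + X) + 5 = (X + x) + 5 = 5 + X + x)
H(62, 66) + w(4) = (5 + 66 + 62) - 24 = 133 - 24 = 109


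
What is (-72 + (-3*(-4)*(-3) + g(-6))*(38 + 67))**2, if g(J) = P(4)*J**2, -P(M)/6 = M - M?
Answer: 14837904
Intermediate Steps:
P(M) = 0 (P(M) = -6*(M - M) = -6*0 = 0)
g(J) = 0 (g(J) = 0*J**2 = 0)
(-72 + (-3*(-4)*(-3) + g(-6))*(38 + 67))**2 = (-72 + (-3*(-4)*(-3) + 0)*(38 + 67))**2 = (-72 + (12*(-3) + 0)*105)**2 = (-72 + (-36 + 0)*105)**2 = (-72 - 36*105)**2 = (-72 - 3780)**2 = (-3852)**2 = 14837904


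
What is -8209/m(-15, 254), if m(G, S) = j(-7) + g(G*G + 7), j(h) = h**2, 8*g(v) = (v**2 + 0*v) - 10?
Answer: -32836/27103 ≈ -1.2115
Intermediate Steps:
g(v) = -5/4 + v**2/8 (g(v) = ((v**2 + 0*v) - 10)/8 = ((v**2 + 0) - 10)/8 = (v**2 - 10)/8 = (-10 + v**2)/8 = -5/4 + v**2/8)
m(G, S) = 191/4 + (7 + G**2)**2/8 (m(G, S) = (-7)**2 + (-5/4 + (G*G + 7)**2/8) = 49 + (-5/4 + (G**2 + 7)**2/8) = 49 + (-5/4 + (7 + G**2)**2/8) = 191/4 + (7 + G**2)**2/8)
-8209/m(-15, 254) = -8209/(191/4 + (7 + (-15)**2)**2/8) = -8209/(191/4 + (7 + 225)**2/8) = -8209/(191/4 + (1/8)*232**2) = -8209/(191/4 + (1/8)*53824) = -8209/(191/4 + 6728) = -8209/27103/4 = -8209*4/27103 = -32836/27103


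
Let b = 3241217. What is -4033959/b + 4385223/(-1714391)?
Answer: -3018463191480/793816179121 ≈ -3.8025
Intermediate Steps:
-4033959/b + 4385223/(-1714391) = -4033959/3241217 + 4385223/(-1714391) = -4033959*1/3241217 + 4385223*(-1/1714391) = -4033959/3241217 - 4385223/1714391 = -3018463191480/793816179121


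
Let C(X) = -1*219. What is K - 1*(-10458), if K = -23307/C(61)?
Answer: 771203/73 ≈ 10564.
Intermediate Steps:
C(X) = -219
K = 7769/73 (K = -23307/(-219) = -23307*(-1/219) = 7769/73 ≈ 106.42)
K - 1*(-10458) = 7769/73 - 1*(-10458) = 7769/73 + 10458 = 771203/73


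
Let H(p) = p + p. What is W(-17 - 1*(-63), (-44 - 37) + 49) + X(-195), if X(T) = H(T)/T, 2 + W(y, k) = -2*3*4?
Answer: -24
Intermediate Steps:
H(p) = 2*p
W(y, k) = -26 (W(y, k) = -2 - 2*3*4 = -2 - 6*4 = -2 - 24 = -26)
X(T) = 2 (X(T) = (2*T)/T = 2)
W(-17 - 1*(-63), (-44 - 37) + 49) + X(-195) = -26 + 2 = -24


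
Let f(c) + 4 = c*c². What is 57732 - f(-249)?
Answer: 15495985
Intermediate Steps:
f(c) = -4 + c³ (f(c) = -4 + c*c² = -4 + c³)
57732 - f(-249) = 57732 - (-4 + (-249)³) = 57732 - (-4 - 15438249) = 57732 - 1*(-15438253) = 57732 + 15438253 = 15495985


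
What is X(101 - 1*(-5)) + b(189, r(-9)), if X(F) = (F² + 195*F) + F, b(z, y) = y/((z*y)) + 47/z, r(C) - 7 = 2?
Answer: 2016772/63 ≈ 32012.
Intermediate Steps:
r(C) = 9 (r(C) = 7 + 2 = 9)
b(z, y) = 48/z (b(z, y) = y/((y*z)) + 47/z = y*(1/(y*z)) + 47/z = 1/z + 47/z = 48/z)
X(F) = F² + 196*F
X(101 - 1*(-5)) + b(189, r(-9)) = (101 - 1*(-5))*(196 + (101 - 1*(-5))) + 48/189 = (101 + 5)*(196 + (101 + 5)) + 48*(1/189) = 106*(196 + 106) + 16/63 = 106*302 + 16/63 = 32012 + 16/63 = 2016772/63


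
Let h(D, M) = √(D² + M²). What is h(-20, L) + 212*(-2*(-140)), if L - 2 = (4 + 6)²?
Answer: 59360 + 2*√2701 ≈ 59464.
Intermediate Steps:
L = 102 (L = 2 + (4 + 6)² = 2 + 10² = 2 + 100 = 102)
h(-20, L) + 212*(-2*(-140)) = √((-20)² + 102²) + 212*(-2*(-140)) = √(400 + 10404) + 212*280 = √10804 + 59360 = 2*√2701 + 59360 = 59360 + 2*√2701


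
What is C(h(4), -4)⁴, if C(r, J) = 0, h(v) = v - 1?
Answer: 0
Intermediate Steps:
h(v) = -1 + v
C(h(4), -4)⁴ = 0⁴ = 0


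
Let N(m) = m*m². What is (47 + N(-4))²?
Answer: 289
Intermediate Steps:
N(m) = m³
(47 + N(-4))² = (47 + (-4)³)² = (47 - 64)² = (-17)² = 289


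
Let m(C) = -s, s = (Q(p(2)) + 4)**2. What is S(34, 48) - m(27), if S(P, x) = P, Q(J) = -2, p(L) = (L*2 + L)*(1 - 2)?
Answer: 38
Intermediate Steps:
p(L) = -3*L (p(L) = (2*L + L)*(-1) = (3*L)*(-1) = -3*L)
s = 4 (s = (-2 + 4)**2 = 2**2 = 4)
m(C) = -4 (m(C) = -1*4 = -4)
S(34, 48) - m(27) = 34 - 1*(-4) = 34 + 4 = 38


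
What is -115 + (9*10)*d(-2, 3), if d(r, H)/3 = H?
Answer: 695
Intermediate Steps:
d(r, H) = 3*H
-115 + (9*10)*d(-2, 3) = -115 + (9*10)*(3*3) = -115 + 90*9 = -115 + 810 = 695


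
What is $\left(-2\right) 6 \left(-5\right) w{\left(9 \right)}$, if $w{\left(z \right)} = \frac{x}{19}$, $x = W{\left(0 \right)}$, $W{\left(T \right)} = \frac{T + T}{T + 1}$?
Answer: $0$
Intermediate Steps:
$W{\left(T \right)} = \frac{2 T}{1 + T}$
$x = 0$ ($x = 2 \cdot 0 \frac{1}{1 + 0} = 2 \cdot 0 \cdot 1^{-1} = 2 \cdot 0 \cdot 1 = 0$)
$w{\left(z \right)} = 0$ ($w{\left(z \right)} = \frac{0}{19} = 0 \cdot \frac{1}{19} = 0$)
$\left(-2\right) 6 \left(-5\right) w{\left(9 \right)} = \left(-2\right) 6 \left(-5\right) 0 = \left(-12\right) \left(-5\right) 0 = 60 \cdot 0 = 0$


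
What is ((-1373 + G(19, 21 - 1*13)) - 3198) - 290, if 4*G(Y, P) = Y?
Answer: -19425/4 ≈ -4856.3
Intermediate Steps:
G(Y, P) = Y/4
((-1373 + G(19, 21 - 1*13)) - 3198) - 290 = ((-1373 + (1/4)*19) - 3198) - 290 = ((-1373 + 19/4) - 3198) - 290 = (-5473/4 - 3198) - 290 = -18265/4 - 290 = -19425/4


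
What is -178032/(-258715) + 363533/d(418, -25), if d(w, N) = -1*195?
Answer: -18803344771/10089885 ≈ -1863.6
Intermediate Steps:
d(w, N) = -195
-178032/(-258715) + 363533/d(418, -25) = -178032/(-258715) + 363533/(-195) = -178032*(-1/258715) + 363533*(-1/195) = 178032/258715 - 363533/195 = -18803344771/10089885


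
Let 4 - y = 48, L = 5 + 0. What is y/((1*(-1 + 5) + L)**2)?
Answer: -44/81 ≈ -0.54321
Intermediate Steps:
L = 5
y = -44 (y = 4 - 1*48 = 4 - 48 = -44)
y/((1*(-1 + 5) + L)**2) = -44/(1*(-1 + 5) + 5)**2 = -44/(1*4 + 5)**2 = -44/(4 + 5)**2 = -44/(9**2) = -44/81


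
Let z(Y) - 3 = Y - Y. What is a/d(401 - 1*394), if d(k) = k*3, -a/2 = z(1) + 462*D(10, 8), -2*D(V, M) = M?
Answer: 1230/7 ≈ 175.71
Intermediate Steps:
z(Y) = 3 (z(Y) = 3 + (Y - Y) = 3 + 0 = 3)
D(V, M) = -M/2
a = 3690 (a = -2*(3 + 462*(-1/2*8)) = -2*(3 + 462*(-4)) = -2*(3 - 1848) = -2*(-1845) = 3690)
d(k) = 3*k
a/d(401 - 1*394) = 3690/((3*(401 - 1*394))) = 3690/((3*(401 - 394))) = 3690/((3*7)) = 3690/21 = 3690*(1/21) = 1230/7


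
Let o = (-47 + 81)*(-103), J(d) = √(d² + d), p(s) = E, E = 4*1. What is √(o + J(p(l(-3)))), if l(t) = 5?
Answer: √(-3502 + 2*√5) ≈ 59.14*I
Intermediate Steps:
E = 4
p(s) = 4
J(d) = √(d + d²)
o = -3502 (o = 34*(-103) = -3502)
√(o + J(p(l(-3)))) = √(-3502 + √(4*(1 + 4))) = √(-3502 + √(4*5)) = √(-3502 + √20) = √(-3502 + 2*√5)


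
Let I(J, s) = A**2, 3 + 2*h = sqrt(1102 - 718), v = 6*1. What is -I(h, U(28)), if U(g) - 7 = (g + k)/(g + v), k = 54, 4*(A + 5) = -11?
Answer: -961/16 ≈ -60.063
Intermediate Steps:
A = -31/4 (A = -5 + (1/4)*(-11) = -5 - 11/4 = -31/4 ≈ -7.7500)
v = 6
U(g) = 7 + (54 + g)/(6 + g) (U(g) = 7 + (g + 54)/(g + 6) = 7 + (54 + g)/(6 + g))
h = -3/2 + 4*sqrt(6) (h = -3/2 + sqrt(1102 - 718)/2 = -3/2 + sqrt(384)/2 = -3/2 + (8*sqrt(6))/2 = -3/2 + 4*sqrt(6) ≈ 8.2980)
I(J, s) = 961/16 (I(J, s) = (-31/4)**2 = 961/16)
-I(h, U(28)) = -1*961/16 = -961/16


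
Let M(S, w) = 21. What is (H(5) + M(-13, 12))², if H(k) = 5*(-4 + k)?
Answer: 676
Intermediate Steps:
H(k) = -20 + 5*k
(H(5) + M(-13, 12))² = ((-20 + 5*5) + 21)² = ((-20 + 25) + 21)² = (5 + 21)² = 26² = 676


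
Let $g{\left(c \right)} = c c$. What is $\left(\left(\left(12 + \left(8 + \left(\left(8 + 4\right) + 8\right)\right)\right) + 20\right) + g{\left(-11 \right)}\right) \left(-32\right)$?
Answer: $-5792$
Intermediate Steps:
$g{\left(c \right)} = c^{2}$
$\left(\left(\left(12 + \left(8 + \left(\left(8 + 4\right) + 8\right)\right)\right) + 20\right) + g{\left(-11 \right)}\right) \left(-32\right) = \left(\left(\left(12 + \left(8 + \left(\left(8 + 4\right) + 8\right)\right)\right) + 20\right) + \left(-11\right)^{2}\right) \left(-32\right) = \left(\left(\left(12 + \left(8 + \left(12 + 8\right)\right)\right) + 20\right) + 121\right) \left(-32\right) = \left(\left(\left(12 + \left(8 + 20\right)\right) + 20\right) + 121\right) \left(-32\right) = \left(\left(\left(12 + 28\right) + 20\right) + 121\right) \left(-32\right) = \left(\left(40 + 20\right) + 121\right) \left(-32\right) = \left(60 + 121\right) \left(-32\right) = 181 \left(-32\right) = -5792$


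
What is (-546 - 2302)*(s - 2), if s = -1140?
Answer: 3252416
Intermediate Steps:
(-546 - 2302)*(s - 2) = (-546 - 2302)*(-1140 - 2) = -2848*(-1142) = 3252416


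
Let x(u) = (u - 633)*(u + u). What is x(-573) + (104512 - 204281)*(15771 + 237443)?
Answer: -25261525490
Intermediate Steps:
x(u) = 2*u*(-633 + u) (x(u) = (-633 + u)*(2*u) = 2*u*(-633 + u))
x(-573) + (104512 - 204281)*(15771 + 237443) = 2*(-573)*(-633 - 573) + (104512 - 204281)*(15771 + 237443) = 2*(-573)*(-1206) - 99769*253214 = 1382076 - 25262907566 = -25261525490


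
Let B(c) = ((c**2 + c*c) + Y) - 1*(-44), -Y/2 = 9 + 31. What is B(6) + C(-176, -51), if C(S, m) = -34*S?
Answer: 6020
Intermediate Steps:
Y = -80 (Y = -2*(9 + 31) = -2*40 = -80)
B(c) = -36 + 2*c**2 (B(c) = ((c**2 + c*c) - 80) - 1*(-44) = ((c**2 + c**2) - 80) + 44 = (2*c**2 - 80) + 44 = (-80 + 2*c**2) + 44 = -36 + 2*c**2)
B(6) + C(-176, -51) = (-36 + 2*6**2) - 34*(-176) = (-36 + 2*36) + 5984 = (-36 + 72) + 5984 = 36 + 5984 = 6020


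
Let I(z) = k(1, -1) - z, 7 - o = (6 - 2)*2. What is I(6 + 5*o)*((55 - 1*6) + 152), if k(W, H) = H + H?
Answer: -603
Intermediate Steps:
k(W, H) = 2*H
o = -1 (o = 7 - (6 - 2)*2 = 7 - 4*2 = 7 - 1*8 = 7 - 8 = -1)
I(z) = -2 - z (I(z) = 2*(-1) - z = -2 - z)
I(6 + 5*o)*((55 - 1*6) + 152) = (-2 - (6 + 5*(-1)))*((55 - 1*6) + 152) = (-2 - (6 - 5))*((55 - 6) + 152) = (-2 - 1*1)*(49 + 152) = (-2 - 1)*201 = -3*201 = -603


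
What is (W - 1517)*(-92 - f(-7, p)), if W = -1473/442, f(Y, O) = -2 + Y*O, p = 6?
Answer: 16127688/221 ≈ 72976.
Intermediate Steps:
f(Y, O) = -2 + O*Y
W = -1473/442 (W = -1473*1/442 = -1473/442 ≈ -3.3326)
(W - 1517)*(-92 - f(-7, p)) = (-1473/442 - 1517)*(-92 - (-2 + 6*(-7))) = -671987*(-92 - (-2 - 42))/442 = -671987*(-92 - 1*(-44))/442 = -671987*(-92 + 44)/442 = -671987/442*(-48) = 16127688/221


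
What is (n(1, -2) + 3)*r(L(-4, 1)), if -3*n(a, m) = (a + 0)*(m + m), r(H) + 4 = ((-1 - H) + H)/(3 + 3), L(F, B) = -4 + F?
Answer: -325/18 ≈ -18.056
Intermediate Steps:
r(H) = -25/6 (r(H) = -4 + ((-1 - H) + H)/(3 + 3) = -4 - 1/6 = -4 - 1*⅙ = -4 - ⅙ = -25/6)
n(a, m) = -2*a*m/3 (n(a, m) = -(a + 0)*(m + m)/3 = -a*2*m/3 = -2*a*m/3)
(n(1, -2) + 3)*r(L(-4, 1)) = (-⅔*1*(-2) + 3)*(-25/6) = (4/3 + 3)*(-25/6) = (13/3)*(-25/6) = -325/18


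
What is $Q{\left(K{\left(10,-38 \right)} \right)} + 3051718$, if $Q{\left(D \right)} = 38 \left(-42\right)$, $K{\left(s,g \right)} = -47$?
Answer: $3050122$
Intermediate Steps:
$Q{\left(D \right)} = -1596$
$Q{\left(K{\left(10,-38 \right)} \right)} + 3051718 = -1596 + 3051718 = 3050122$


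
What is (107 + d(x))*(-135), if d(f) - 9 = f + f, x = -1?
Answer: -15390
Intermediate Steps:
d(f) = 9 + 2*f (d(f) = 9 + (f + f) = 9 + 2*f)
(107 + d(x))*(-135) = (107 + (9 + 2*(-1)))*(-135) = (107 + (9 - 2))*(-135) = (107 + 7)*(-135) = 114*(-135) = -15390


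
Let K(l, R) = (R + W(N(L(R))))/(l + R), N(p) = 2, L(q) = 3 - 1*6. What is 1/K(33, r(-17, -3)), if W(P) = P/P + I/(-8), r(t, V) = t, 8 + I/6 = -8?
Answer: -4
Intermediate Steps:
L(q) = -3 (L(q) = 3 - 6 = -3)
I = -96 (I = -48 + 6*(-8) = -48 - 48 = -96)
W(P) = 13 (W(P) = P/P - 96/(-8) = 1 - 96*(-1/8) = 1 + 12 = 13)
K(l, R) = (13 + R)/(R + l) (K(l, R) = (R + 13)/(l + R) = (13 + R)/(R + l))
1/K(33, r(-17, -3)) = 1/((13 - 17)/(-17 + 33)) = 1/(-4/16) = 1/((1/16)*(-4)) = 1/(-1/4) = -4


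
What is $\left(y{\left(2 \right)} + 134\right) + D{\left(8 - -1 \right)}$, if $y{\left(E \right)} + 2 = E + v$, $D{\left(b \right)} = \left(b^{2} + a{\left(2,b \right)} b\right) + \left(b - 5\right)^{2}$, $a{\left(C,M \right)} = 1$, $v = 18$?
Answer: $258$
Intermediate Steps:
$D{\left(b \right)} = b + b^{2} + \left(-5 + b\right)^{2}$ ($D{\left(b \right)} = \left(b^{2} + 1 b\right) + \left(b - 5\right)^{2} = \left(b^{2} + b\right) + \left(-5 + b\right)^{2} = \left(b + b^{2}\right) + \left(-5 + b\right)^{2} = b + b^{2} + \left(-5 + b\right)^{2}$)
$y{\left(E \right)} = 16 + E$ ($y{\left(E \right)} = -2 + \left(E + 18\right) = -2 + \left(18 + E\right) = 16 + E$)
$\left(y{\left(2 \right)} + 134\right) + D{\left(8 - -1 \right)} = \left(\left(16 + 2\right) + 134\right) + \left(\left(8 - -1\right) + \left(8 - -1\right)^{2} + \left(-5 + \left(8 - -1\right)\right)^{2}\right) = \left(18 + 134\right) + \left(\left(8 + 1\right) + \left(8 + 1\right)^{2} + \left(-5 + \left(8 + 1\right)\right)^{2}\right) = 152 + \left(9 + 9^{2} + \left(-5 + 9\right)^{2}\right) = 152 + \left(9 + 81 + 4^{2}\right) = 152 + \left(9 + 81 + 16\right) = 152 + 106 = 258$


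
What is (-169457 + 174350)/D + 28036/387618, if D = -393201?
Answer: 507064909/8467321401 ≈ 0.059885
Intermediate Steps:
(-169457 + 174350)/D + 28036/387618 = (-169457 + 174350)/(-393201) + 28036/387618 = 4893*(-1/393201) + 28036*(1/387618) = -1631/131067 + 14018/193809 = 507064909/8467321401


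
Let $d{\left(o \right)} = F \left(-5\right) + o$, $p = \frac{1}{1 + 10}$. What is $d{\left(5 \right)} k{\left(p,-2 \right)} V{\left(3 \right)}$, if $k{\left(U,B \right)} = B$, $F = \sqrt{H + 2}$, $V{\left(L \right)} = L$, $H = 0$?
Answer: $-30 + 30 \sqrt{2} \approx 12.426$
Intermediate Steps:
$F = \sqrt{2}$ ($F = \sqrt{0 + 2} = \sqrt{2} \approx 1.4142$)
$p = \frac{1}{11} \approx 0.090909$
$d{\left(o \right)} = o - 5 \sqrt{2}$ ($d{\left(o \right)} = \sqrt{2} \left(-5\right) + o = - 5 \sqrt{2} + o = o - 5 \sqrt{2}$)
$d{\left(5 \right)} k{\left(p,-2 \right)} V{\left(3 \right)} = \left(5 - 5 \sqrt{2}\right) \left(-2\right) 3 = \left(-10 + 10 \sqrt{2}\right) 3 = -30 + 30 \sqrt{2}$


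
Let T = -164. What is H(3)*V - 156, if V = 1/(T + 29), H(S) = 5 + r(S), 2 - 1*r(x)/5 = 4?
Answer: -4211/27 ≈ -155.96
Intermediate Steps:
r(x) = -10 (r(x) = 10 - 5*4 = 10 - 20 = -10)
H(S) = -5 (H(S) = 5 - 10 = -5)
V = -1/135 (V = 1/(-164 + 29) = 1/(-135) = -1/135 ≈ -0.0074074)
H(3)*V - 156 = -5*(-1/135) - 156 = 1/27 - 156 = -4211/27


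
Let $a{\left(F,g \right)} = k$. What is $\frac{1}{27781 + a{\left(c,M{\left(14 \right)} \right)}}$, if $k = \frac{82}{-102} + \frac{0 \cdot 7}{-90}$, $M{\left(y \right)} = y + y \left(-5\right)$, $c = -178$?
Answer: $\frac{51}{1416790} \approx 3.5997 \cdot 10^{-5}$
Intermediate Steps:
$M{\left(y \right)} = - 4 y$ ($M{\left(y \right)} = y - 5 y = - 4 y$)
$k = - \frac{41}{51}$ ($k = 82 \left(- \frac{1}{102}\right) + 0 \left(- \frac{1}{90}\right) = - \frac{41}{51} + 0 = - \frac{41}{51} \approx -0.80392$)
$a{\left(F,g \right)} = - \frac{41}{51}$
$\frac{1}{27781 + a{\left(c,M{\left(14 \right)} \right)}} = \frac{1}{27781 - \frac{41}{51}} = \frac{1}{\frac{1416790}{51}} = \frac{51}{1416790}$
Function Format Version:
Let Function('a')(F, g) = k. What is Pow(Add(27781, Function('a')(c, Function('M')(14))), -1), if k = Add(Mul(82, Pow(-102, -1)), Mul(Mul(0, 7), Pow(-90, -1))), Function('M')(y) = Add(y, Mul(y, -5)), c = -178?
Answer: Rational(51, 1416790) ≈ 3.5997e-5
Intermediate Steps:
Function('M')(y) = Mul(-4, y) (Function('M')(y) = Add(y, Mul(-5, y)) = Mul(-4, y))
k = Rational(-41, 51) (k = Add(Mul(82, Rational(-1, 102)), Mul(0, Rational(-1, 90))) = Add(Rational(-41, 51), 0) = Rational(-41, 51) ≈ -0.80392)
Function('a')(F, g) = Rational(-41, 51)
Pow(Add(27781, Function('a')(c, Function('M')(14))), -1) = Pow(Add(27781, Rational(-41, 51)), -1) = Pow(Rational(1416790, 51), -1) = Rational(51, 1416790)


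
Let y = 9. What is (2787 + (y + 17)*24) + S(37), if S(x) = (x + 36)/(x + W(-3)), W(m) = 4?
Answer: 139924/41 ≈ 3412.8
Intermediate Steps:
S(x) = (36 + x)/(4 + x) (S(x) = (x + 36)/(x + 4) = (36 + x)/(4 + x))
(2787 + (y + 17)*24) + S(37) = (2787 + (9 + 17)*24) + (36 + 37)/(4 + 37) = (2787 + 26*24) + 73/41 = (2787 + 624) + (1/41)*73 = 3411 + 73/41 = 139924/41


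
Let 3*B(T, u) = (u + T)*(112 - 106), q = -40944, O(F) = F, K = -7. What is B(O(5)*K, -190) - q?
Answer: 40494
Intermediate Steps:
B(T, u) = 2*T + 2*u (B(T, u) = ((u + T)*(112 - 106))/3 = ((T + u)*6)/3 = (6*T + 6*u)/3 = 2*T + 2*u)
B(O(5)*K, -190) - q = (2*(5*(-7)) + 2*(-190)) - 1*(-40944) = (2*(-35) - 380) + 40944 = (-70 - 380) + 40944 = -450 + 40944 = 40494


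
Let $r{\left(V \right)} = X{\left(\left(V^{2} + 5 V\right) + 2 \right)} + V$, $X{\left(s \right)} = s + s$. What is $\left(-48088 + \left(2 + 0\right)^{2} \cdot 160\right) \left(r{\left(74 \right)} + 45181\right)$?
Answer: $-2702211048$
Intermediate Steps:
$X{\left(s \right)} = 2 s$
$r{\left(V \right)} = 4 + 2 V^{2} + 11 V$ ($r{\left(V \right)} = 2 \left(\left(V^{2} + 5 V\right) + 2\right) + V = 2 \left(2 + V^{2} + 5 V\right) + V = \left(4 + 2 V^{2} + 10 V\right) + V = 4 + 2 V^{2} + 11 V$)
$\left(-48088 + \left(2 + 0\right)^{2} \cdot 160\right) \left(r{\left(74 \right)} + 45181\right) = \left(-48088 + \left(2 + 0\right)^{2} \cdot 160\right) \left(\left(4 + 2 \cdot 74^{2} + 11 \cdot 74\right) + 45181\right) = \left(-48088 + 2^{2} \cdot 160\right) \left(\left(4 + 2 \cdot 5476 + 814\right) + 45181\right) = \left(-48088 + 4 \cdot 160\right) \left(\left(4 + 10952 + 814\right) + 45181\right) = \left(-48088 + 640\right) \left(11770 + 45181\right) = \left(-47448\right) 56951 = -2702211048$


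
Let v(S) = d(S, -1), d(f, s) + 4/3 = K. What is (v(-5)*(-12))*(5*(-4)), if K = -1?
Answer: -560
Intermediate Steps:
d(f, s) = -7/3 (d(f, s) = -4/3 - 1 = -7/3)
v(S) = -7/3
(v(-5)*(-12))*(5*(-4)) = (-7/3*(-12))*(5*(-4)) = 28*(-20) = -560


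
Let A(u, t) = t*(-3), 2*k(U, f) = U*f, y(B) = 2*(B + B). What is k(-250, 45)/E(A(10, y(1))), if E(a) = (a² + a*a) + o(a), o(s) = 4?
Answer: -5625/292 ≈ -19.264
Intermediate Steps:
y(B) = 4*B (y(B) = 2*(2*B) = 4*B)
k(U, f) = U*f/2 (k(U, f) = (U*f)/2 = U*f/2)
A(u, t) = -3*t
E(a) = 4 + 2*a² (E(a) = (a² + a*a) + 4 = (a² + a²) + 4 = 2*a² + 4 = 4 + 2*a²)
k(-250, 45)/E(A(10, y(1))) = ((½)*(-250)*45)/(4 + 2*(-12)²) = -5625/(4 + 2*(-3*4)²) = -5625/(4 + 2*(-12)²) = -5625/(4 + 2*144) = -5625/(4 + 288) = -5625/292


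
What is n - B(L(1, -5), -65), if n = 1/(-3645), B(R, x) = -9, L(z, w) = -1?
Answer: 32804/3645 ≈ 8.9997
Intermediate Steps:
n = -1/3645 ≈ -0.00027435
n - B(L(1, -5), -65) = -1/3645 - 1*(-9) = -1/3645 + 9 = 32804/3645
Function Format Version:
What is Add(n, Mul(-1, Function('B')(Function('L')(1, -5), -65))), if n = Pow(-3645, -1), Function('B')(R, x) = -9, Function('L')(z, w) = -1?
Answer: Rational(32804, 3645) ≈ 8.9997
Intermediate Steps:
n = Rational(-1, 3645) ≈ -0.00027435
Add(n, Mul(-1, Function('B')(Function('L')(1, -5), -65))) = Add(Rational(-1, 3645), Mul(-1, -9)) = Add(Rational(-1, 3645), 9) = Rational(32804, 3645)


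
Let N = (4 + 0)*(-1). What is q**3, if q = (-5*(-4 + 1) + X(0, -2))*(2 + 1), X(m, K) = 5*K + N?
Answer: 27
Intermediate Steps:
N = -4 (N = 4*(-1) = -4)
X(m, K) = -4 + 5*K (X(m, K) = 5*K - 4 = -4 + 5*K)
q = 3 (q = (-5*(-4 + 1) + (-4 + 5*(-2)))*(2 + 1) = (-5*(-3) + (-4 - 10))*3 = (15 - 14)*3 = 1*3 = 3)
q**3 = 3**3 = 27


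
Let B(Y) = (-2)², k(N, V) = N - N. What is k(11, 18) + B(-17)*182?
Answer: 728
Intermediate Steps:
k(N, V) = 0
B(Y) = 4
k(11, 18) + B(-17)*182 = 0 + 4*182 = 0 + 728 = 728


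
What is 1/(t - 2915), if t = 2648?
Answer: -1/267 ≈ -0.0037453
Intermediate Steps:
1/(t - 2915) = 1/(2648 - 2915) = 1/(-267) = -1/267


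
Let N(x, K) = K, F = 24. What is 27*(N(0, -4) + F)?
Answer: 540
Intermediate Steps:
27*(N(0, -4) + F) = 27*(-4 + 24) = 27*20 = 540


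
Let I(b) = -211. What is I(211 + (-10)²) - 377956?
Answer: -378167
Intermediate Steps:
I(211 + (-10)²) - 377956 = -211 - 377956 = -378167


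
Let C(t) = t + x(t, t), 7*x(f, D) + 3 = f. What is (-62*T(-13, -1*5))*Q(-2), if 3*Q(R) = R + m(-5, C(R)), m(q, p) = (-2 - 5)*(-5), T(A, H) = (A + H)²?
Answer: -220968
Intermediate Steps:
x(f, D) = -3/7 + f/7
C(t) = -3/7 + 8*t/7 (C(t) = t + (-3/7 + t/7) = -3/7 + 8*t/7)
m(q, p) = 35 (m(q, p) = -7*(-5) = 35)
Q(R) = 35/3 + R/3 (Q(R) = (R + 35)/3 = (35 + R)/3 = 35/3 + R/3)
(-62*T(-13, -1*5))*Q(-2) = (-62*(-13 - 1*5)²)*(35/3 + (⅓)*(-2)) = (-62*(-13 - 5)²)*(35/3 - ⅔) = -62*(-18)²*11 = -62*324*11 = -20088*11 = -220968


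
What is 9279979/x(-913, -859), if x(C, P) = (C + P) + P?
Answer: -9279979/2631 ≈ -3527.2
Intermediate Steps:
x(C, P) = C + 2*P
9279979/x(-913, -859) = 9279979/(-913 + 2*(-859)) = 9279979/(-913 - 1718) = 9279979/(-2631) = 9279979*(-1/2631) = -9279979/2631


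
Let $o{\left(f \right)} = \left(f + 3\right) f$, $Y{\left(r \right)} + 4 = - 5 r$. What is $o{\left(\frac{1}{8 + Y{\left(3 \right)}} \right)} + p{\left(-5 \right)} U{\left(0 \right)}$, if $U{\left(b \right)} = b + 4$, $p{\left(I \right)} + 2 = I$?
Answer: $- \frac{3420}{121} \approx -28.264$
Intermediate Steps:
$p{\left(I \right)} = -2 + I$
$U{\left(b \right)} = 4 + b$
$Y{\left(r \right)} = -4 - 5 r$
$o{\left(f \right)} = f \left(3 + f\right)$ ($o{\left(f \right)} = \left(3 + f\right) f = f \left(3 + f\right)$)
$o{\left(\frac{1}{8 + Y{\left(3 \right)}} \right)} + p{\left(-5 \right)} U{\left(0 \right)} = \frac{3 + \frac{1}{8 - 19}}{8 - 19} + \left(-2 - 5\right) \left(4 + 0\right) = \frac{3 + \frac{1}{8 - 19}}{8 - 19} - 28 = \frac{3 + \frac{1}{-11}}{-11} - 28 = - \frac{3 - \frac{1}{11}}{11} - 28 = \left(- \frac{1}{11}\right) \frac{32}{11} - 28 = - \frac{32}{121} - 28 = - \frac{3420}{121}$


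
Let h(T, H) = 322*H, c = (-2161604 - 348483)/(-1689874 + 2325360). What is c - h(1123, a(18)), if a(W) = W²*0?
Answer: -2510087/635486 ≈ -3.9499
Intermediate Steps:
c = -2510087/635486 ≈ -3.9499
a(W) = 0
c - h(1123, a(18)) = -2510087/635486 - 322*0 = -2510087/635486 - 1*0 = -2510087/635486 + 0 = -2510087/635486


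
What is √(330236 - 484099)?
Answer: I*√153863 ≈ 392.25*I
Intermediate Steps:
√(330236 - 484099) = √(-153863) = I*√153863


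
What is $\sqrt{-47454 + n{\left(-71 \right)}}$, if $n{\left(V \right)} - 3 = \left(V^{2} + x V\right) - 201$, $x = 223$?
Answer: $2 i \sqrt{14611} \approx 241.75 i$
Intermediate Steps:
$n{\left(V \right)} = -198 + V^{2} + 223 V$ ($n{\left(V \right)} = 3 - \left(201 - V^{2} - 223 V\right) = 3 + \left(-201 + V^{2} + 223 V\right) = -198 + V^{2} + 223 V$)
$\sqrt{-47454 + n{\left(-71 \right)}} = \sqrt{-47454 + \left(-198 + \left(-71\right)^{2} + 223 \left(-71\right)\right)} = \sqrt{-47454 - 10990} = \sqrt{-58444} = 2 i \sqrt{14611}$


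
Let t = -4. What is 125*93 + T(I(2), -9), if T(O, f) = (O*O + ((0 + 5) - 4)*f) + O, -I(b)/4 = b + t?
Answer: 11688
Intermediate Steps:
I(b) = 16 - 4*b (I(b) = -4*(b - 4) = -4*(-4 + b) = 16 - 4*b)
T(O, f) = O + f + O² (T(O, f) = (O² + (5 - 4)*f) + O = (O² + 1*f) + O = (O² + f) + O = (f + O²) + O = O + f + O²)
125*93 + T(I(2), -9) = 125*93 + ((16 - 4*2) - 9 + (16 - 4*2)²) = 11625 + ((16 - 8) - 9 + (16 - 8)²) = 11625 + (8 - 9 + 8²) = 11625 + (8 - 9 + 64) = 11625 + 63 = 11688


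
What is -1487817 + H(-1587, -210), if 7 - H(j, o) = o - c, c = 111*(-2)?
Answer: -1487822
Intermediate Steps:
c = -222
H(j, o) = -215 - o (H(j, o) = 7 - (o - 1*(-222)) = 7 - (o + 222) = 7 - (222 + o) = 7 + (-222 - o) = -215 - o)
-1487817 + H(-1587, -210) = -1487817 + (-215 - 1*(-210)) = -1487817 + (-215 + 210) = -1487817 - 5 = -1487822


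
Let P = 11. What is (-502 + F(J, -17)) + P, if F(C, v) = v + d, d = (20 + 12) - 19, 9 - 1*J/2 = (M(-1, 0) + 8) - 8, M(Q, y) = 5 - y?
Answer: -495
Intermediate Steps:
J = 8 (J = 18 - 2*(((5 - 1*0) + 8) - 8) = 18 - 2*(((5 + 0) + 8) - 8) = 18 - 2*((5 + 8) - 8) = 18 - 2*(13 - 8) = 18 - 2*5 = 18 - 10 = 8)
d = 13 (d = 32 - 19 = 13)
F(C, v) = 13 + v (F(C, v) = v + 13 = 13 + v)
(-502 + F(J, -17)) + P = (-502 + (13 - 17)) + 11 = (-502 - 4) + 11 = -506 + 11 = -495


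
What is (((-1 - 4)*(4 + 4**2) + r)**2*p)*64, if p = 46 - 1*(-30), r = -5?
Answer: 53625600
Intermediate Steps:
p = 76 (p = 46 + 30 = 76)
(((-1 - 4)*(4 + 4**2) + r)**2*p)*64 = (((-1 - 4)*(4 + 4**2) - 5)**2*76)*64 = ((-5*(4 + 16) - 5)**2*76)*64 = ((-5*20 - 5)**2*76)*64 = ((-100 - 5)**2*76)*64 = ((-105)**2*76)*64 = (11025*76)*64 = 837900*64 = 53625600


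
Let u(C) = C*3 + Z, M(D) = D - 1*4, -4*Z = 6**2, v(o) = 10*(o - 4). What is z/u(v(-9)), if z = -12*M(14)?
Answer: 40/133 ≈ 0.30075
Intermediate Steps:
v(o) = -40 + 10*o (v(o) = 10*(-4 + o) = -40 + 10*o)
Z = -9 (Z = -1/4*6**2 = -1/4*36 = -9)
M(D) = -4 + D (M(D) = D - 4 = -4 + D)
u(C) = -9 + 3*C (u(C) = C*3 - 9 = 3*C - 9 = -9 + 3*C)
z = -120 (z = -12*(-4 + 14) = -12*10 = -120)
z/u(v(-9)) = -120/(-9 + 3*(-40 + 10*(-9))) = -120/(-9 + 3*(-40 - 90)) = -120/(-9 + 3*(-130)) = -120/(-9 - 390) = -120/(-399) = -120*(-1/399) = 40/133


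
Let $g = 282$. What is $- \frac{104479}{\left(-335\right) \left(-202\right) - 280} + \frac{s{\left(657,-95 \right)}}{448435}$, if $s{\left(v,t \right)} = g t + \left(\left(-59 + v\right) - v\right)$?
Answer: $- \frac{1946455779}{1208801386} \approx -1.6102$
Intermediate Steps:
$s{\left(v,t \right)} = -59 + 282 t$ ($s{\left(v,t \right)} = 282 t + \left(\left(-59 + v\right) - v\right) = 282 t - 59 = -59 + 282 t$)
$- \frac{104479}{\left(-335\right) \left(-202\right) - 280} + \frac{s{\left(657,-95 \right)}}{448435} = - \frac{104479}{\left(-335\right) \left(-202\right) - 280} + \frac{-59 + 282 \left(-95\right)}{448435} = - \frac{104479}{67670 - 280} + \left(-59 - 26790\right) \frac{1}{448435} = - \frac{104479}{67390} - \frac{26849}{448435} = - \frac{1946455779}{1208801386}$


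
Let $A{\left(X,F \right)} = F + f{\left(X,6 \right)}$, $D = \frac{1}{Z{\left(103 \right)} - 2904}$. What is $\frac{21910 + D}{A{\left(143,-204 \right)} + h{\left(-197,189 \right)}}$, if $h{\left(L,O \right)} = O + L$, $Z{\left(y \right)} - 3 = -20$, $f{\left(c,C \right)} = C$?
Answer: $- \frac{63999109}{601726} \approx -106.36$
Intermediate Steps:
$Z{\left(y \right)} = -17$ ($Z{\left(y \right)} = 3 - 20 = -17$)
$h{\left(L,O \right)} = L + O$
$D = - \frac{1}{2921}$ ($D = \frac{1}{-17 - 2904} = \frac{1}{-2921} = - \frac{1}{2921} \approx -0.00034235$)
$A{\left(X,F \right)} = 6 + F$ ($A{\left(X,F \right)} = F + 6 = 6 + F$)
$\frac{21910 + D}{A{\left(143,-204 \right)} + h{\left(-197,189 \right)}} = \frac{21910 - \frac{1}{2921}}{\left(6 - 204\right) + \left(-197 + 189\right)} = \frac{63999109}{2921 \left(-198 - 8\right)} = \frac{63999109}{2921 \left(-206\right)} = \frac{63999109}{2921} \left(- \frac{1}{206}\right) = - \frac{63999109}{601726}$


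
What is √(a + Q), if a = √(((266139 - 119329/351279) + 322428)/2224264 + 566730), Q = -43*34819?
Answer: √(-32384949734130519104397513 + 4650816867*√12258430896968144697990911)/4650816867 ≈ 1223.3*I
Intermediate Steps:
Q = -1497217
a = √12258430896968144697990911/4650816867 (a = √(((266139 - 119329*1/351279) + 322428)*(1/2224264) + 566730) = √(((266139 - 119329/351279) + 322428)*(1/2224264) + 566730) = √((93488922452/351279 + 322428)*(1/2224264) + 566730) = √((206751107864/351279)*(1/2224264) + 566730) = √(3691984069/13952450601 + 566730) = √(7907276021088799/13952450601) = √12258430896968144697990911/4650816867 ≈ 752.81)
√(a + Q) = √(√12258430896968144697990911/4650816867 - 1497217) = √(-1497217 + √12258430896968144697990911/4650816867)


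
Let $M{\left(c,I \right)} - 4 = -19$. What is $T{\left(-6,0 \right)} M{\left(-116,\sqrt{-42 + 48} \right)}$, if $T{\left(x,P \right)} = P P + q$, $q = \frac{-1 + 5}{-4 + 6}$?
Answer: $-30$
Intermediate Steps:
$M{\left(c,I \right)} = -15$ ($M{\left(c,I \right)} = 4 - 19 = -15$)
$q = 2$ ($q = \frac{4}{2} = 4 \cdot \frac{1}{2} = 2$)
$T{\left(x,P \right)} = 2 + P^{2}$ ($T{\left(x,P \right)} = P P + 2 = P^{2} + 2 = 2 + P^{2}$)
$T{\left(-6,0 \right)} M{\left(-116,\sqrt{-42 + 48} \right)} = \left(2 + 0^{2}\right) \left(-15\right) = \left(2 + 0\right) \left(-15\right) = 2 \left(-15\right) = -30$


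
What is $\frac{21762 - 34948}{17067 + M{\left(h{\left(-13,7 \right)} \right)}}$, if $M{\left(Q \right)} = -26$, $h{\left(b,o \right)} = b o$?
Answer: $- \frac{13186}{17041} \approx -0.77378$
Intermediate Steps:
$\frac{21762 - 34948}{17067 + M{\left(h{\left(-13,7 \right)} \right)}} = \frac{21762 - 34948}{17067 - 26} = - \frac{13186}{17041}$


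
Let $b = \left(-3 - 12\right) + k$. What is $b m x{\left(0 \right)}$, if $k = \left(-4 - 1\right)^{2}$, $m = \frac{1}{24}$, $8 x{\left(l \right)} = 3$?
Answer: $\frac{5}{32} \approx 0.15625$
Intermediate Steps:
$x{\left(l \right)} = \frac{3}{8}$ ($x{\left(l \right)} = \frac{1}{8} \cdot 3 = \frac{3}{8}$)
$m = \frac{1}{24} \approx 0.041667$
$k = 25$ ($k = \left(-5\right)^{2} = 25$)
$b = 10$ ($b = \left(-3 - 12\right) + 25 = -15 + 25 = 10$)
$b m x{\left(0 \right)} = 10 \cdot \frac{1}{24} \cdot \frac{3}{8} = \frac{5}{12} \cdot \frac{3}{8} = \frac{5}{32}$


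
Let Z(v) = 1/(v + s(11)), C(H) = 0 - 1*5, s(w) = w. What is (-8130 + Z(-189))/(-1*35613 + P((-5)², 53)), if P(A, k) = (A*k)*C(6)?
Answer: 1447141/7518364 ≈ 0.19248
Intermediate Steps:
C(H) = -5 (C(H) = 0 - 5 = -5)
Z(v) = 1/(11 + v) (Z(v) = 1/(v + 11) = 1/(11 + v))
P(A, k) = -5*A*k (P(A, k) = (A*k)*(-5) = -5*A*k)
(-8130 + Z(-189))/(-1*35613 + P((-5)², 53)) = (-8130 + 1/(11 - 189))/(-1*35613 - 5*(-5)²*53) = (-8130 + 1/(-178))/(-35613 - 5*25*53) = (-8130 - 1/178)/(-35613 - 6625) = -1447141/178/(-42238) = -1447141/178*(-1/42238) = 1447141/7518364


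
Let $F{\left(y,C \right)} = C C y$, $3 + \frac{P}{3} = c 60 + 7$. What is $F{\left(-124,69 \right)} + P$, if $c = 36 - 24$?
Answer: $-588192$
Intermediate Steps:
$c = 12$ ($c = 36 - 24 = 12$)
$P = 2172$ ($P = -9 + 3 \left(12 \cdot 60 + 7\right) = -9 + 3 \left(720 + 7\right) = -9 + 3 \cdot 727 = -9 + 2181 = 2172$)
$F{\left(y,C \right)} = y C^{2}$ ($F{\left(y,C \right)} = C^{2} y = y C^{2}$)
$F{\left(-124,69 \right)} + P = - 124 \cdot 69^{2} + 2172 = \left(-124\right) 4761 + 2172 = -590364 + 2172 = -588192$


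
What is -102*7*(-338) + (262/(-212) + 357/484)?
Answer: 6190635683/25652 ≈ 2.4133e+5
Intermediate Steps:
-102*7*(-338) + (262/(-212) + 357/484) = -714*(-338) + (262*(-1/212) + 357*(1/484)) = 241332 + (-131/106 + 357/484) = 241332 - 12781/25652 = 6190635683/25652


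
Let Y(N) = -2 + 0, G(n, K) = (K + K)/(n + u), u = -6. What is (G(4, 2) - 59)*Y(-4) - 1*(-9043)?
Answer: 9165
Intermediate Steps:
G(n, K) = 2*K/(-6 + n) (G(n, K) = (K + K)/(n - 6) = (2*K)/(-6 + n) = 2*K/(-6 + n))
Y(N) = -2
(G(4, 2) - 59)*Y(-4) - 1*(-9043) = (2*2/(-6 + 4) - 59)*(-2) - 1*(-9043) = (2*2/(-2) - 59)*(-2) + 9043 = (2*2*(-1/2) - 59)*(-2) + 9043 = (-2 - 59)*(-2) + 9043 = -61*(-2) + 9043 = 122 + 9043 = 9165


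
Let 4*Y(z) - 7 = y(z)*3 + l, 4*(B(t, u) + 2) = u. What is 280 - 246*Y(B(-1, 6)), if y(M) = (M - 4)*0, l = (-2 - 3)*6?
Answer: 3389/2 ≈ 1694.5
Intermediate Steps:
B(t, u) = -2 + u/4
l = -30 (l = -5*6 = -30)
y(M) = 0 (y(M) = (-4 + M)*0 = 0)
Y(z) = -23/4 (Y(z) = 7/4 + (0*3 - 30)/4 = 7/4 + (0 - 30)/4 = 7/4 + (1/4)*(-30) = 7/4 - 15/2 = -23/4)
280 - 246*Y(B(-1, 6)) = 280 - 246*(-23/4) = 280 + 2829/2 = 3389/2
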